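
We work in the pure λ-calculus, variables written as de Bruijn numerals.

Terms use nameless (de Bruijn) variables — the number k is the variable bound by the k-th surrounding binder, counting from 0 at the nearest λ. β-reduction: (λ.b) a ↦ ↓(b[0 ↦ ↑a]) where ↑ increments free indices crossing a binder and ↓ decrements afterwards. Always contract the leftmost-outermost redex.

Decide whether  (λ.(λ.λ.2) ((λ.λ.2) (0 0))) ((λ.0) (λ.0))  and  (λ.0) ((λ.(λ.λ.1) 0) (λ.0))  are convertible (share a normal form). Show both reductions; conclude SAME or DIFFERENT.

Term A:
  start: (λ.(λ.λ.2) ((λ.λ.2) (0 0))) ((λ.0) (λ.0))
  [1] (λ.λ.(λ.0) (λ.0)) ((λ.λ.(λ.0) (λ.0)) ((λ.0) (λ.0) ((λ.0) (λ.0))))
  [2] λ.(λ.0) (λ.0)
  [3] λ.λ.0

Term B:
  start: (λ.0) ((λ.(λ.λ.1) 0) (λ.0))
  [1] (λ.(λ.λ.1) 0) (λ.0)
  [2] (λ.λ.1) (λ.0)
  [3] λ.λ.0

Answer: SAME — A ⇓ λ.λ.0, B ⇓ λ.λ.0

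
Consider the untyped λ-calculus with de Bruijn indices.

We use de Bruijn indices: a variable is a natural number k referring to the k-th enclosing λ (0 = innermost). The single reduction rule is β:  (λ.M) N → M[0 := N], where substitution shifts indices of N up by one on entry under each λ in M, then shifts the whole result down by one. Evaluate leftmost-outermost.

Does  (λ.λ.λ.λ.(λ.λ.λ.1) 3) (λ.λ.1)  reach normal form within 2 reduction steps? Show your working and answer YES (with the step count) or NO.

Answer: YES — reaches normal form λ.λ.λ.λ.λ.1 in 2 ≤ 2 steps

Derivation:
  start: (λ.λ.λ.λ.(λ.λ.λ.1) 3) (λ.λ.1)
  [1] λ.λ.λ.(λ.λ.λ.1) (λ.λ.1)
  [2] λ.λ.λ.λ.λ.1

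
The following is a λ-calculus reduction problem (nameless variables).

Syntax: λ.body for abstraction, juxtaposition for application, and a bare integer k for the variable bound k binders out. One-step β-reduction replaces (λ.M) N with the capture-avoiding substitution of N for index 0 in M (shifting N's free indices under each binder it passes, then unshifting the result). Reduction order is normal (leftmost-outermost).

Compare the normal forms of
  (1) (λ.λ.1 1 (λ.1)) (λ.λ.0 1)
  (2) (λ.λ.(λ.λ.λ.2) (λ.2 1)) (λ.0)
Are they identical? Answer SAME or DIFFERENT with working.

Term A:
  start: (λ.λ.1 1 (λ.1)) (λ.λ.0 1)
  [1] λ.(λ.λ.0 1) (λ.λ.0 1) (λ.1)
  [2] λ.(λ.0 (λ.λ.0 1)) (λ.1)
  [3] λ.(λ.1) (λ.λ.0 1)
  [4] λ.0

Term B:
  start: (λ.λ.(λ.λ.λ.2) (λ.2 1)) (λ.0)
  [1] λ.(λ.λ.λ.2) (λ.(λ.0) 1)
  [2] λ.λ.λ.λ.(λ.0) 3
  [3] λ.λ.λ.λ.3

Answer: DIFFERENT — A ⇓ λ.0, B ⇓ λ.λ.λ.λ.3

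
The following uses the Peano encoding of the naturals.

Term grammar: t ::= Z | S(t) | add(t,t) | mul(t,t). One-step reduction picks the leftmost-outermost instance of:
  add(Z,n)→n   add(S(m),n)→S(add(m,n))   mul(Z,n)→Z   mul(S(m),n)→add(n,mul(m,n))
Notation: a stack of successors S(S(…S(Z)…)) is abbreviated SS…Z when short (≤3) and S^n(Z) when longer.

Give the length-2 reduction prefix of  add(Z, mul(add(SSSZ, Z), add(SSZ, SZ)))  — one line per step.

Answer: after 2 steps: mul(S(add(SSZ, Z)), add(SSZ, SZ))

Working:
  start: add(Z, mul(add(SSSZ, Z), add(SSZ, SZ)))
  step 1: mul(add(SSSZ, Z), add(SSZ, SZ))
  step 2: mul(S(add(SSZ, Z)), add(SSZ, SZ))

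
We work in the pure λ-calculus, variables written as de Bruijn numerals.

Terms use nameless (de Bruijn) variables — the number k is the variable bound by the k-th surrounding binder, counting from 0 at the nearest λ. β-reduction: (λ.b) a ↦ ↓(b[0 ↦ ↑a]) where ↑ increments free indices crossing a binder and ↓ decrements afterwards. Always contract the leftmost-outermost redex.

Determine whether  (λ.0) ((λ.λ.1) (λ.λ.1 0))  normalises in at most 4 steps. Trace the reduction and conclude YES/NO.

  start: (λ.0) ((λ.λ.1) (λ.λ.1 0))
  →1  (λ.λ.1) (λ.λ.1 0)
  →2  λ.λ.λ.1 0

Answer: YES — reaches normal form λ.λ.λ.1 0 in 2 ≤ 4 steps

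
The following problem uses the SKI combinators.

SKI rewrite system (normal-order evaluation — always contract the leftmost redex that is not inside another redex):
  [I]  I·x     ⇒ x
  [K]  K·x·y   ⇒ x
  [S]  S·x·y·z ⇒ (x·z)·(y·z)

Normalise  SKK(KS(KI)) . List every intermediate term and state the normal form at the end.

  start: SKK(KS(KI))
  step 1: K(KS(KI))(K(KS(KI)))
  step 2: KS(KI)
  step 3: S

Answer: normal form = S  (in 3 steps)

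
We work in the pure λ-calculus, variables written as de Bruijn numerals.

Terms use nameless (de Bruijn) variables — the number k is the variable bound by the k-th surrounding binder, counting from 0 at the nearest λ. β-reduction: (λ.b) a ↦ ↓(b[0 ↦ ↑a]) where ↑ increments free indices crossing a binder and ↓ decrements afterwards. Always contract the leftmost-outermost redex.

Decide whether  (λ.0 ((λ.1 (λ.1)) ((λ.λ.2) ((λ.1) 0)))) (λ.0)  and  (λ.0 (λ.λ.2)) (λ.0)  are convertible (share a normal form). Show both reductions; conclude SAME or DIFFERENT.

Term A:
  start: (λ.0 ((λ.1 (λ.1)) ((λ.λ.2) ((λ.1) 0)))) (λ.0)
  →1  (λ.0) ((λ.(λ.0) (λ.1)) ((λ.λ.λ.0) ((λ.λ.0) (λ.0))))
  →2  (λ.(λ.0) (λ.1)) ((λ.λ.λ.0) ((λ.λ.0) (λ.0)))
  →3  (λ.0) (λ.(λ.λ.λ.0) ((λ.λ.0) (λ.0)))
  →4  λ.(λ.λ.λ.0) ((λ.λ.0) (λ.0))
  →5  λ.λ.λ.0

Term B:
  start: (λ.0 (λ.λ.2)) (λ.0)
  →1  (λ.0) (λ.λ.λ.0)
  →2  λ.λ.λ.0

Answer: SAME — A ⇓ λ.λ.λ.0, B ⇓ λ.λ.λ.0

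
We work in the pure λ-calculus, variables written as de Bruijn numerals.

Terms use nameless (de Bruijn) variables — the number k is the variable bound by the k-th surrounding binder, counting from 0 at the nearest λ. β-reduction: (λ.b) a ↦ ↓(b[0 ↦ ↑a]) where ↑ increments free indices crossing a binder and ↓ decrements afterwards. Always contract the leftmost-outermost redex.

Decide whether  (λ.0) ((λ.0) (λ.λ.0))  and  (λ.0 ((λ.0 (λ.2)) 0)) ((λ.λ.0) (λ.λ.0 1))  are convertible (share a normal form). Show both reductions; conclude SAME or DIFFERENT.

Answer: SAME — A ⇓ λ.λ.0, B ⇓ λ.λ.0

Working:
Term A:
  start: (λ.0) ((λ.0) (λ.λ.0))
  [1] (λ.0) (λ.λ.0)
  [2] λ.λ.0

Term B:
  start: (λ.0 ((λ.0 (λ.2)) 0)) ((λ.λ.0) (λ.λ.0 1))
  [1] (λ.λ.0) (λ.λ.0 1) ((λ.0 (λ.(λ.λ.0) (λ.λ.0 1))) ((λ.λ.0) (λ.λ.0 1)))
  [2] (λ.0) ((λ.0 (λ.(λ.λ.0) (λ.λ.0 1))) ((λ.λ.0) (λ.λ.0 1)))
  [3] (λ.0 (λ.(λ.λ.0) (λ.λ.0 1))) ((λ.λ.0) (λ.λ.0 1))
  [4] (λ.λ.0) (λ.λ.0 1) (λ.(λ.λ.0) (λ.λ.0 1))
  [5] (λ.0) (λ.(λ.λ.0) (λ.λ.0 1))
  [6] λ.(λ.λ.0) (λ.λ.0 1)
  [7] λ.λ.0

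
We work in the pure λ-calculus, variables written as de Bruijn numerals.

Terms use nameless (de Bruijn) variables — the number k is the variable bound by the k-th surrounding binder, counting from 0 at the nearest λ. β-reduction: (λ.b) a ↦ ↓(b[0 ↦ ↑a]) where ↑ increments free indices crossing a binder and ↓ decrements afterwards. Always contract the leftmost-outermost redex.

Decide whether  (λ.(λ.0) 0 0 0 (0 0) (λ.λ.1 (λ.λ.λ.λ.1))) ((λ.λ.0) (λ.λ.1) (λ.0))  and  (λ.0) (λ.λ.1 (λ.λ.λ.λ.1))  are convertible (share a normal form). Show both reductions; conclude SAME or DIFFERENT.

Answer: SAME — A ⇓ λ.λ.1 (λ.λ.λ.λ.1), B ⇓ λ.λ.1 (λ.λ.λ.λ.1)

Working:
Term A:
  start: (λ.(λ.0) 0 0 0 (0 0) (λ.λ.1 (λ.λ.λ.λ.1))) ((λ.λ.0) (λ.λ.1) (λ.0))
  step 1: (λ.0) ((λ.λ.0) (λ.λ.1) (λ.0)) ((λ.λ.0) (λ.λ.1) (λ.0)) ((λ.λ.0) (λ.λ.1) (λ.0)) ((λ.λ.0) (λ.λ.1) (λ.0) ((λ.λ.0) (λ.λ.1) (λ.0))) (λ.λ.1 (λ.λ.λ.λ.1))
  step 2: (λ.λ.0) (λ.λ.1) (λ.0) ((λ.λ.0) (λ.λ.1) (λ.0)) ((λ.λ.0) (λ.λ.1) (λ.0)) ((λ.λ.0) (λ.λ.1) (λ.0) ((λ.λ.0) (λ.λ.1) (λ.0))) (λ.λ.1 (λ.λ.λ.λ.1))
  step 3: (λ.0) (λ.0) ((λ.λ.0) (λ.λ.1) (λ.0)) ((λ.λ.0) (λ.λ.1) (λ.0)) ((λ.λ.0) (λ.λ.1) (λ.0) ((λ.λ.0) (λ.λ.1) (λ.0))) (λ.λ.1 (λ.λ.λ.λ.1))
  step 4: (λ.0) ((λ.λ.0) (λ.λ.1) (λ.0)) ((λ.λ.0) (λ.λ.1) (λ.0)) ((λ.λ.0) (λ.λ.1) (λ.0) ((λ.λ.0) (λ.λ.1) (λ.0))) (λ.λ.1 (λ.λ.λ.λ.1))
  step 5: (λ.λ.0) (λ.λ.1) (λ.0) ((λ.λ.0) (λ.λ.1) (λ.0)) ((λ.λ.0) (λ.λ.1) (λ.0) ((λ.λ.0) (λ.λ.1) (λ.0))) (λ.λ.1 (λ.λ.λ.λ.1))
  step 6: (λ.0) (λ.0) ((λ.λ.0) (λ.λ.1) (λ.0)) ((λ.λ.0) (λ.λ.1) (λ.0) ((λ.λ.0) (λ.λ.1) (λ.0))) (λ.λ.1 (λ.λ.λ.λ.1))
  step 7: (λ.0) ((λ.λ.0) (λ.λ.1) (λ.0)) ((λ.λ.0) (λ.λ.1) (λ.0) ((λ.λ.0) (λ.λ.1) (λ.0))) (λ.λ.1 (λ.λ.λ.λ.1))
  step 8: (λ.λ.0) (λ.λ.1) (λ.0) ((λ.λ.0) (λ.λ.1) (λ.0) ((λ.λ.0) (λ.λ.1) (λ.0))) (λ.λ.1 (λ.λ.λ.λ.1))
  step 9: (λ.0) (λ.0) ((λ.λ.0) (λ.λ.1) (λ.0) ((λ.λ.0) (λ.λ.1) (λ.0))) (λ.λ.1 (λ.λ.λ.λ.1))
  step 10: (λ.0) ((λ.λ.0) (λ.λ.1) (λ.0) ((λ.λ.0) (λ.λ.1) (λ.0))) (λ.λ.1 (λ.λ.λ.λ.1))
  step 11: (λ.λ.0) (λ.λ.1) (λ.0) ((λ.λ.0) (λ.λ.1) (λ.0)) (λ.λ.1 (λ.λ.λ.λ.1))
  step 12: (λ.0) (λ.0) ((λ.λ.0) (λ.λ.1) (λ.0)) (λ.λ.1 (λ.λ.λ.λ.1))
  step 13: (λ.0) ((λ.λ.0) (λ.λ.1) (λ.0)) (λ.λ.1 (λ.λ.λ.λ.1))
  step 14: (λ.λ.0) (λ.λ.1) (λ.0) (λ.λ.1 (λ.λ.λ.λ.1))
  step 15: (λ.0) (λ.0) (λ.λ.1 (λ.λ.λ.λ.1))
  step 16: (λ.0) (λ.λ.1 (λ.λ.λ.λ.1))
  step 17: λ.λ.1 (λ.λ.λ.λ.1)

Term B:
  start: (λ.0) (λ.λ.1 (λ.λ.λ.λ.1))
  step 1: λ.λ.1 (λ.λ.λ.λ.1)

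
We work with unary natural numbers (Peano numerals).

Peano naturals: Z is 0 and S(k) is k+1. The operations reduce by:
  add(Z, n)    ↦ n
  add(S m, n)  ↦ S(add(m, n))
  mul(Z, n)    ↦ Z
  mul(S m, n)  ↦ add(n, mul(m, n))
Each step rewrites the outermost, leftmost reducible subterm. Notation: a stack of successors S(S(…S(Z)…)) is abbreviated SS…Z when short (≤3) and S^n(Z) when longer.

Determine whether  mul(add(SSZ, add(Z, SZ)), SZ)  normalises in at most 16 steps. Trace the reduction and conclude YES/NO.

  start: mul(add(SSZ, add(Z, SZ)), SZ)
  step 1: mul(S(add(SZ, add(Z, SZ))), SZ)
  step 2: add(SZ, mul(add(SZ, add(Z, SZ)), SZ))
  step 3: S(add(Z, mul(add(SZ, add(Z, SZ)), SZ)))
  step 4: S(mul(add(SZ, add(Z, SZ)), SZ))
  step 5: S(mul(S(add(Z, add(Z, SZ))), SZ))
  step 6: S(add(SZ, mul(add(Z, add(Z, SZ)), SZ)))
  step 7: S(S(add(Z, mul(add(Z, add(Z, SZ)), SZ))))
  step 8: S(S(mul(add(Z, add(Z, SZ)), SZ)))
  step 9: S(S(mul(add(Z, SZ), SZ)))
  step 10: S(S(mul(SZ, SZ)))
  step 11: S(S(add(SZ, mul(Z, SZ))))
  step 12: S(S(S(add(Z, mul(Z, SZ)))))
  step 13: S(S(S(mul(Z, SZ))))
  step 14: SSSZ

Answer: YES — reaches normal form SSSZ in 14 ≤ 16 steps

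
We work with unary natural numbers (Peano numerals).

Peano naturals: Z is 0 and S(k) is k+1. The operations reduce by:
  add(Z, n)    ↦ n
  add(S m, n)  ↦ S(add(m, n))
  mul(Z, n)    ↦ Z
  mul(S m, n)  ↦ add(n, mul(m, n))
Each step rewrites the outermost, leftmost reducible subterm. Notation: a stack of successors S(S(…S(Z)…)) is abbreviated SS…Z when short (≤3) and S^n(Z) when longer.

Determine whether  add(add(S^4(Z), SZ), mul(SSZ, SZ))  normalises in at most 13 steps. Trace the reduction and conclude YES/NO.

Answer: NO — after 13 steps the term is S(S(S(S(S(S(add(Z, mul(SZ, SZ)))))))), not yet normal

Derivation:
  start: add(add(S^4(Z), SZ), mul(SSZ, SZ))
  →1  add(S(add(SSSZ, SZ)), mul(SSZ, SZ))
  →2  S(add(add(SSSZ, SZ), mul(SSZ, SZ)))
  →3  S(add(S(add(SSZ, SZ)), mul(SSZ, SZ)))
  →4  S(S(add(add(SSZ, SZ), mul(SSZ, SZ))))
  →5  S(S(add(S(add(SZ, SZ)), mul(SSZ, SZ))))
  →6  S(S(S(add(add(SZ, SZ), mul(SSZ, SZ)))))
  →7  S(S(S(add(S(add(Z, SZ)), mul(SSZ, SZ)))))
  →8  S(S(S(S(add(add(Z, SZ), mul(SSZ, SZ))))))
  →9  S(S(S(S(add(SZ, mul(SSZ, SZ))))))
  →10  S(S(S(S(S(add(Z, mul(SSZ, SZ)))))))
  →11  S(S(S(S(S(mul(SSZ, SZ))))))
  →12  S(S(S(S(S(add(SZ, mul(SZ, SZ)))))))
  →13  S(S(S(S(S(S(add(Z, mul(SZ, SZ))))))))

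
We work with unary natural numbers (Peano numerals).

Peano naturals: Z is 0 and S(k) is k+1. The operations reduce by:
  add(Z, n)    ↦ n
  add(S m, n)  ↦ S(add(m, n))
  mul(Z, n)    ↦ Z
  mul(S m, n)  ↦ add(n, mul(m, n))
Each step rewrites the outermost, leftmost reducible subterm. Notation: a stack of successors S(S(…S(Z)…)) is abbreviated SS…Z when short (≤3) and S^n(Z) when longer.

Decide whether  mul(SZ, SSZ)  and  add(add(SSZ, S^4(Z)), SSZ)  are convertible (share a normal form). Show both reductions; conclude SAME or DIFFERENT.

Answer: DIFFERENT — A ⇓ SSZ, B ⇓ S^8(Z)

Working:
Term A:
  start: mul(SZ, SSZ)
  [1] add(SSZ, mul(Z, SSZ))
  [2] S(add(SZ, mul(Z, SSZ)))
  [3] S(S(add(Z, mul(Z, SSZ))))
  [4] S(S(mul(Z, SSZ)))
  [5] SSZ

Term B:
  start: add(add(SSZ, S^4(Z)), SSZ)
  [1] add(S(add(SZ, S^4(Z))), SSZ)
  [2] S(add(add(SZ, S^4(Z)), SSZ))
  [3] S(add(S(add(Z, S^4(Z))), SSZ))
  [4] S(S(add(add(Z, S^4(Z)), SSZ)))
  [5] S(S(add(S^4(Z), SSZ)))
  [6] S(S(S(add(SSSZ, SSZ))))
  [7] S(S(S(S(add(SSZ, SSZ)))))
  [8] S(S(S(S(S(add(SZ, SSZ))))))
  [9] S(S(S(S(S(S(add(Z, SSZ)))))))
  [10] S^8(Z)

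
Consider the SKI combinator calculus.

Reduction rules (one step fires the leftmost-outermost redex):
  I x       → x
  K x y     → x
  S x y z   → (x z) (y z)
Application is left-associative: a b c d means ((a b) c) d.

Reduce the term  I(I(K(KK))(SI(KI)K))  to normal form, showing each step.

Answer: normal form = KK  (in 3 steps)

Reduction:
  start: I(I(K(KK))(SI(KI)K))
  step 1: I(K(KK))(SI(KI)K)
  step 2: K(KK)(SI(KI)K)
  step 3: KK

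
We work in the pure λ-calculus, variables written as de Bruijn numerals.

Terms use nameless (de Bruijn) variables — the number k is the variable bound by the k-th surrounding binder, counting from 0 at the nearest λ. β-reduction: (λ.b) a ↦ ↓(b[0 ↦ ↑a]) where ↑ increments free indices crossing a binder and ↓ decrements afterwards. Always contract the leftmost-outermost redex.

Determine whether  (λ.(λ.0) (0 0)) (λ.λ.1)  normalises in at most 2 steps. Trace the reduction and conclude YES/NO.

  start: (λ.(λ.0) (0 0)) (λ.λ.1)
  [1] (λ.0) ((λ.λ.1) (λ.λ.1))
  [2] (λ.λ.1) (λ.λ.1)

Answer: NO — after 2 steps the term is (λ.λ.1) (λ.λ.1), not yet normal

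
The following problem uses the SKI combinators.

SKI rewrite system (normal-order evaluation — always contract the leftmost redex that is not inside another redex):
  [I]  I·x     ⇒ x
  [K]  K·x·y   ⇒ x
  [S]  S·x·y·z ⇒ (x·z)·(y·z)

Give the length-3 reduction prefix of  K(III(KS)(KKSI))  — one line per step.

Answer: after 3 steps: K(KS(KKSI))

Derivation:
  start: K(III(KS)(KKSI))
  →1  K(II(KS)(KKSI))
  →2  K(I(KS)(KKSI))
  →3  K(KS(KKSI))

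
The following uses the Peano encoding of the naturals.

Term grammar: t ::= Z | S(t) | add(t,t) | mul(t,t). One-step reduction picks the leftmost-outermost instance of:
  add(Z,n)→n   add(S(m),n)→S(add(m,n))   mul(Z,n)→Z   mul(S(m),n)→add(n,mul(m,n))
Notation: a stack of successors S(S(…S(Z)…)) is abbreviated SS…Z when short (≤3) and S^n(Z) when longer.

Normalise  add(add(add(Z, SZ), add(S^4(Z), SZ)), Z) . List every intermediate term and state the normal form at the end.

  start: add(add(add(Z, SZ), add(S^4(Z), SZ)), Z)
  [1] add(add(SZ, add(S^4(Z), SZ)), Z)
  [2] add(S(add(Z, add(S^4(Z), SZ))), Z)
  [3] S(add(add(Z, add(S^4(Z), SZ)), Z))
  [4] S(add(add(S^4(Z), SZ), Z))
  [5] S(add(S(add(SSSZ, SZ)), Z))
  [6] S(S(add(add(SSSZ, SZ), Z)))
  [7] S(S(add(S(add(SSZ, SZ)), Z)))
  [8] S(S(S(add(add(SSZ, SZ), Z))))
  [9] S(S(S(add(S(add(SZ, SZ)), Z))))
  [10] S(S(S(S(add(add(SZ, SZ), Z)))))
  [11] S(S(S(S(add(S(add(Z, SZ)), Z)))))
  [12] S(S(S(S(S(add(add(Z, SZ), Z))))))
  [13] S(S(S(S(S(add(SZ, Z))))))
  [14] S(S(S(S(S(S(add(Z, Z)))))))
  [15] S^6(Z)

Answer: normal form = S^6(Z)  (in 15 steps)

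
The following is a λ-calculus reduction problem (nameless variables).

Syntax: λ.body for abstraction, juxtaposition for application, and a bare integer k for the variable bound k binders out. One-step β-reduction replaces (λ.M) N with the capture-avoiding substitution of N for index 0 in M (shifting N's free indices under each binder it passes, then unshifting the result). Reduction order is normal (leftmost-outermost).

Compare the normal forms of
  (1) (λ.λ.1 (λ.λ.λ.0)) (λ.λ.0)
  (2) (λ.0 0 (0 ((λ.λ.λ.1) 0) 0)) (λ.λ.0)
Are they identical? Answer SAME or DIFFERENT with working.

Answer: SAME — A ⇓ λ.λ.0, B ⇓ λ.λ.0

Reduction:
Term A:
  start: (λ.λ.1 (λ.λ.λ.0)) (λ.λ.0)
  step 1: λ.(λ.λ.0) (λ.λ.λ.0)
  step 2: λ.λ.0

Term B:
  start: (λ.0 0 (0 ((λ.λ.λ.1) 0) 0)) (λ.λ.0)
  step 1: (λ.λ.0) (λ.λ.0) ((λ.λ.0) ((λ.λ.λ.1) (λ.λ.0)) (λ.λ.0))
  step 2: (λ.0) ((λ.λ.0) ((λ.λ.λ.1) (λ.λ.0)) (λ.λ.0))
  step 3: (λ.λ.0) ((λ.λ.λ.1) (λ.λ.0)) (λ.λ.0)
  step 4: (λ.0) (λ.λ.0)
  step 5: λ.λ.0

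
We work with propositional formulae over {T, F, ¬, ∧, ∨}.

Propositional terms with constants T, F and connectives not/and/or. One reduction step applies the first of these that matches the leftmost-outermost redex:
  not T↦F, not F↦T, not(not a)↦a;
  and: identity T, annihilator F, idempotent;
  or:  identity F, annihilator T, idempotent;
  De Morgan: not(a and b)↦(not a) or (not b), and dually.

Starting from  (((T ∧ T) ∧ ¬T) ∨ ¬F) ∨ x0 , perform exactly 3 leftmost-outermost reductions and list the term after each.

Answer: after 3 steps: (F ∨ ¬F) ∨ x0

Working:
  start: (((T ∧ T) ∧ ¬T) ∨ ¬F) ∨ x0
  [1] ((T ∧ ¬T) ∨ ¬F) ∨ x0
  [2] (¬T ∨ ¬F) ∨ x0
  [3] (F ∨ ¬F) ∨ x0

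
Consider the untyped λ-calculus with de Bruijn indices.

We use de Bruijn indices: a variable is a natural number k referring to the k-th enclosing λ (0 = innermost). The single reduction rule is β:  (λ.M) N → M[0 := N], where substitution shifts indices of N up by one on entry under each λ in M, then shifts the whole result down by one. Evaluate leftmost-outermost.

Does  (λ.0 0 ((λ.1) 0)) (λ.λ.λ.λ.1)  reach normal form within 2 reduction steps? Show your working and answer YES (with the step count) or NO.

  start: (λ.0 0 ((λ.1) 0)) (λ.λ.λ.λ.1)
  step 1: (λ.λ.λ.λ.1) (λ.λ.λ.λ.1) ((λ.λ.λ.λ.λ.1) (λ.λ.λ.λ.1))
  step 2: (λ.λ.λ.1) ((λ.λ.λ.λ.λ.1) (λ.λ.λ.λ.1))

Answer: NO — after 2 steps the term is (λ.λ.λ.1) ((λ.λ.λ.λ.λ.1) (λ.λ.λ.λ.1)), not yet normal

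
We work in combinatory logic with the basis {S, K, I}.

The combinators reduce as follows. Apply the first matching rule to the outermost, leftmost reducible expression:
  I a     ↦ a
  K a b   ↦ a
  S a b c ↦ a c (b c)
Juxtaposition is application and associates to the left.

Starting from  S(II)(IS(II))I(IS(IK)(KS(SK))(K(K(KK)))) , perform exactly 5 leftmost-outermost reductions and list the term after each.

Answer: after 5 steps: S(II)I(IS(IK)(KS(SK))(K(K(KK))))

Derivation:
  start: S(II)(IS(II))I(IS(IK)(KS(SK))(K(K(KK))))
  step 1: III(IS(II)I)(IS(IK)(KS(SK))(K(K(KK))))
  step 2: II(IS(II)I)(IS(IK)(KS(SK))(K(K(KK))))
  step 3: I(IS(II)I)(IS(IK)(KS(SK))(K(K(KK))))
  step 4: IS(II)I(IS(IK)(KS(SK))(K(K(KK))))
  step 5: S(II)I(IS(IK)(KS(SK))(K(K(KK))))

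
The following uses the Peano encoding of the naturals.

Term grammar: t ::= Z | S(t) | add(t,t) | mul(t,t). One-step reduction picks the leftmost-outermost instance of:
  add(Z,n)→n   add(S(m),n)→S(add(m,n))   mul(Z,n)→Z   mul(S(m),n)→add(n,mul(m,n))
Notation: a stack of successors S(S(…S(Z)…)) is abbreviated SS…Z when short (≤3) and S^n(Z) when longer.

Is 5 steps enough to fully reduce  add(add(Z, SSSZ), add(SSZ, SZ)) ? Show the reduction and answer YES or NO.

Answer: NO — after 5 steps the term is S(S(S(add(SSZ, SZ)))), not yet normal

Working:
  start: add(add(Z, SSSZ), add(SSZ, SZ))
  [1] add(SSSZ, add(SSZ, SZ))
  [2] S(add(SSZ, add(SSZ, SZ)))
  [3] S(S(add(SZ, add(SSZ, SZ))))
  [4] S(S(S(add(Z, add(SSZ, SZ)))))
  [5] S(S(S(add(SSZ, SZ))))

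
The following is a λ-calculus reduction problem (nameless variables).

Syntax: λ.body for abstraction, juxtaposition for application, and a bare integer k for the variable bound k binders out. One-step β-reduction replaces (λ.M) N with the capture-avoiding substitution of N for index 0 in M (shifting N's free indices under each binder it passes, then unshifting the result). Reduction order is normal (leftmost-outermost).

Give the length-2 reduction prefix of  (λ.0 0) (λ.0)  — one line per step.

Answer: after 2 steps: λ.0

Reduction:
  start: (λ.0 0) (λ.0)
  [1] (λ.0) (λ.0)
  [2] λ.0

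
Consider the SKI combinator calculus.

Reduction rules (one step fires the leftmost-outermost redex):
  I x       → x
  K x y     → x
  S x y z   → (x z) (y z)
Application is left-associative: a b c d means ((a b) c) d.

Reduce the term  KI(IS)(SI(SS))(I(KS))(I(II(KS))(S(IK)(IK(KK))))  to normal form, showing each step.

  start: KI(IS)(SI(SS))(I(KS))(I(II(KS))(S(IK)(IK(KK))))
  step 1: I(SI(SS))(I(KS))(I(II(KS))(S(IK)(IK(KK))))
  step 2: SI(SS)(I(KS))(I(II(KS))(S(IK)(IK(KK))))
  step 3: I(I(KS))(SS(I(KS)))(I(II(KS))(S(IK)(IK(KK))))
  step 4: I(KS)(SS(I(KS)))(I(II(KS))(S(IK)(IK(KK))))
  step 5: KS(SS(I(KS)))(I(II(KS))(S(IK)(IK(KK))))
  step 6: S(I(II(KS))(S(IK)(IK(KK))))
  step 7: S(II(KS)(S(IK)(IK(KK))))
  step 8: S(I(KS)(S(IK)(IK(KK))))
  step 9: S(KS(S(IK)(IK(KK))))
  step 10: SS

Answer: normal form = SS  (in 10 steps)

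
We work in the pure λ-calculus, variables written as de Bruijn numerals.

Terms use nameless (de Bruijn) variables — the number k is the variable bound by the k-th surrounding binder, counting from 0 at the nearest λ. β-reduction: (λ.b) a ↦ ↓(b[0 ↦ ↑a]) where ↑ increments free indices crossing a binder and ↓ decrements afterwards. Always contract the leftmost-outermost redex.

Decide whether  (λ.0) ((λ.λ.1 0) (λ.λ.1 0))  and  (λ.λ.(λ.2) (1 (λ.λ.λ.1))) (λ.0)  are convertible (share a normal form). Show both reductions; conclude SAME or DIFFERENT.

Answer: DIFFERENT — A ⇓ λ.λ.1 0, B ⇓ λ.λ.0

Derivation:
Term A:
  start: (λ.0) ((λ.λ.1 0) (λ.λ.1 0))
  →1  (λ.λ.1 0) (λ.λ.1 0)
  →2  λ.(λ.λ.1 0) 0
  →3  λ.λ.1 0

Term B:
  start: (λ.λ.(λ.2) (1 (λ.λ.λ.1))) (λ.0)
  →1  λ.(λ.λ.0) ((λ.0) (λ.λ.λ.1))
  →2  λ.λ.0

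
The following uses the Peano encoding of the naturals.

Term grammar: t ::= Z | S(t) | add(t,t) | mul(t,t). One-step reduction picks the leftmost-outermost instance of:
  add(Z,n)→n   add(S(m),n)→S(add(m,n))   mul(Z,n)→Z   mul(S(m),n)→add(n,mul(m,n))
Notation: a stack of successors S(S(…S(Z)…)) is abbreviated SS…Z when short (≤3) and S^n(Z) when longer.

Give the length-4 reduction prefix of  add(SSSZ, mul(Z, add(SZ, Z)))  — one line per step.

Answer: after 4 steps: S(S(S(mul(Z, add(SZ, Z)))))

Working:
  start: add(SSSZ, mul(Z, add(SZ, Z)))
  step 1: S(add(SSZ, mul(Z, add(SZ, Z))))
  step 2: S(S(add(SZ, mul(Z, add(SZ, Z)))))
  step 3: S(S(S(add(Z, mul(Z, add(SZ, Z))))))
  step 4: S(S(S(mul(Z, add(SZ, Z)))))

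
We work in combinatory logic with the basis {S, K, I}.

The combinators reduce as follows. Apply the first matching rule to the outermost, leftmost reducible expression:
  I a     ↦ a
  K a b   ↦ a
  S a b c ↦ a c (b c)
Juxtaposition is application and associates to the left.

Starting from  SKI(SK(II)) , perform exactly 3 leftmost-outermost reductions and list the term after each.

  start: SKI(SK(II))
  step 1: K(SK(II))(I(SK(II)))
  step 2: SK(II)
  step 3: SKI

Answer: after 3 steps: SKI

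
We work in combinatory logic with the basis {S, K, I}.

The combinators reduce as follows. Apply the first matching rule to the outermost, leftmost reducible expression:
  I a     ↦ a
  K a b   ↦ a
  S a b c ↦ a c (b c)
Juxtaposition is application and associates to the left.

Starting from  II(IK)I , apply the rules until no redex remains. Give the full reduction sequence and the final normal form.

Answer: normal form = KI  (in 3 steps)

Reduction:
  start: II(IK)I
  [1] I(IK)I
  [2] IKI
  [3] KI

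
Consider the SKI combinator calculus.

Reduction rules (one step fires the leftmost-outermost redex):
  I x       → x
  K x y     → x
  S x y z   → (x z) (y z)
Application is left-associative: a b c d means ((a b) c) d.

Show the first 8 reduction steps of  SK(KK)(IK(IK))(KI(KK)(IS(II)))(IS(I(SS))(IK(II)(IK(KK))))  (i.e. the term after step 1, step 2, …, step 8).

  start: SK(KK)(IK(IK))(KI(KK)(IS(II)))(IS(I(SS))(IK(II)(IK(KK))))
  step 1: K(IK(IK))(KK(IK(IK)))(KI(KK)(IS(II)))(IS(I(SS))(IK(II)(IK(KK))))
  step 2: IK(IK)(KI(KK)(IS(II)))(IS(I(SS))(IK(II)(IK(KK))))
  step 3: K(IK)(KI(KK)(IS(II)))(IS(I(SS))(IK(II)(IK(KK))))
  step 4: IK(IS(I(SS))(IK(II)(IK(KK))))
  step 5: K(IS(I(SS))(IK(II)(IK(KK))))
  step 6: K(S(I(SS))(IK(II)(IK(KK))))
  step 7: K(S(SS)(IK(II)(IK(KK))))
  step 8: K(S(SS)(K(II)(IK(KK))))

Answer: after 8 steps: K(S(SS)(K(II)(IK(KK))))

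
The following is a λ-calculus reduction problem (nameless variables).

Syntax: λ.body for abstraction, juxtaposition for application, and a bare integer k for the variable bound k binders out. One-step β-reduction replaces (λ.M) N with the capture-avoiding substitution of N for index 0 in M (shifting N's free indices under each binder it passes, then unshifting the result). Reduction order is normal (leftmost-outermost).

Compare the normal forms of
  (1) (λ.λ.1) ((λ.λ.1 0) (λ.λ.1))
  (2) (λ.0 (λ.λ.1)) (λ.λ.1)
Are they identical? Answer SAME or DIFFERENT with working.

Term A:
  start: (λ.λ.1) ((λ.λ.1 0) (λ.λ.1))
  step 1: λ.(λ.λ.1 0) (λ.λ.1)
  step 2: λ.λ.(λ.λ.1) 0
  step 3: λ.λ.λ.1

Term B:
  start: (λ.0 (λ.λ.1)) (λ.λ.1)
  step 1: (λ.λ.1) (λ.λ.1)
  step 2: λ.λ.λ.1

Answer: SAME — A ⇓ λ.λ.λ.1, B ⇓ λ.λ.λ.1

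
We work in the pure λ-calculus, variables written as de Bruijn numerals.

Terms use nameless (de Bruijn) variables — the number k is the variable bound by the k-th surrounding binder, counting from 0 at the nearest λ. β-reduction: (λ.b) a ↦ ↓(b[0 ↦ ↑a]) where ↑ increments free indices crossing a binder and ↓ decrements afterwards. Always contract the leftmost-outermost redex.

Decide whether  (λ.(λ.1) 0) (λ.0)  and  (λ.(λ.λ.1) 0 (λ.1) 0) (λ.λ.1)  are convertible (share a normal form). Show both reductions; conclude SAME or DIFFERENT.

Answer: DIFFERENT — A ⇓ λ.0, B ⇓ λ.λ.λ.1

Reduction:
Term A:
  start: (λ.(λ.1) 0) (λ.0)
  [1] (λ.λ.0) (λ.0)
  [2] λ.0

Term B:
  start: (λ.(λ.λ.1) 0 (λ.1) 0) (λ.λ.1)
  [1] (λ.λ.1) (λ.λ.1) (λ.λ.λ.1) (λ.λ.1)
  [2] (λ.λ.λ.1) (λ.λ.λ.1) (λ.λ.1)
  [3] (λ.λ.1) (λ.λ.1)
  [4] λ.λ.λ.1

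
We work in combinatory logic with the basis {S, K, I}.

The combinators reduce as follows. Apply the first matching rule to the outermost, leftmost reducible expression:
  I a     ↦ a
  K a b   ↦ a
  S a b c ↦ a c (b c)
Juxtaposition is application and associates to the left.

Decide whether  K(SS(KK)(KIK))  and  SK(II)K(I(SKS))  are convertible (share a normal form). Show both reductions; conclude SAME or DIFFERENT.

Answer: DIFFERENT — A ⇓ K(SIK), B ⇓ K(SKS)

Working:
Term A:
  start: K(SS(KK)(KIK))
  step 1: K(S(KIK)(KK(KIK)))
  step 2: K(SI(KK(KIK)))
  step 3: K(SIK)

Term B:
  start: SK(II)K(I(SKS))
  step 1: KK(IIK)(I(SKS))
  step 2: K(I(SKS))
  step 3: K(SKS)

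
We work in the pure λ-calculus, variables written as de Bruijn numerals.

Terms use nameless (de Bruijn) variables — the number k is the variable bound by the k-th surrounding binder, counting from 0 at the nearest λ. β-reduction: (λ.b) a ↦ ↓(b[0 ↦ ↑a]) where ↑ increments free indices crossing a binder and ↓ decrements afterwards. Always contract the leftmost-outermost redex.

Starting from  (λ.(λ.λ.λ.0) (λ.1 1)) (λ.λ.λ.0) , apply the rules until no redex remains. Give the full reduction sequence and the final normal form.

  start: (λ.(λ.λ.λ.0) (λ.1 1)) (λ.λ.λ.0)
  [1] (λ.λ.λ.0) (λ.(λ.λ.λ.0) (λ.λ.λ.0))
  [2] λ.λ.0

Answer: normal form = λ.λ.0  (in 2 steps)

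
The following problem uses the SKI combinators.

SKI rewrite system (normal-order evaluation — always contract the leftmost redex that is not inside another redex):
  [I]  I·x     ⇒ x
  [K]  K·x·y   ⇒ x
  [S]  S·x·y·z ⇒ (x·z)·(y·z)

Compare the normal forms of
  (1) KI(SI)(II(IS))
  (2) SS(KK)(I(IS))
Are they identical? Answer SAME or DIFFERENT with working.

Term A:
  start: KI(SI)(II(IS))
  →1  I(II(IS))
  →2  II(IS)
  →3  I(IS)
  →4  IS
  →5  S

Term B:
  start: SS(KK)(I(IS))
  →1  S(I(IS))(KK(I(IS)))
  →2  S(IS)(KK(I(IS)))
  →3  SS(KK(I(IS)))
  →4  SSK

Answer: DIFFERENT — A ⇓ S, B ⇓ SSK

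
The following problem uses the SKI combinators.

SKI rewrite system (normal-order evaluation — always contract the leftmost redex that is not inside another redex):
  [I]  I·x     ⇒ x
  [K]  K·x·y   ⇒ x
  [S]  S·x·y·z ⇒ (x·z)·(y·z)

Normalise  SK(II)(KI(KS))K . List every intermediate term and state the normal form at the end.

Answer: normal form = K  (in 4 steps)

Reduction:
  start: SK(II)(KI(KS))K
  →1  K(KI(KS))(II(KI(KS)))K
  →2  KI(KS)K
  →3  IK
  →4  K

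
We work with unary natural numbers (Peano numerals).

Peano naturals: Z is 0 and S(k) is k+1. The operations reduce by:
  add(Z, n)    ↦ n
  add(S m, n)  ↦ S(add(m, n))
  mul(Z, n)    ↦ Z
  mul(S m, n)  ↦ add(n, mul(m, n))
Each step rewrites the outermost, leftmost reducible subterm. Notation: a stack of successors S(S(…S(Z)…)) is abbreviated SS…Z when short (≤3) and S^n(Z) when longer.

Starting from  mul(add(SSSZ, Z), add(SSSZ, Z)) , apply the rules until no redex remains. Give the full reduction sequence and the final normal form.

  start: mul(add(SSSZ, Z), add(SSSZ, Z))
  →1  mul(S(add(SSZ, Z)), add(SSSZ, Z))
  →2  add(add(SSSZ, Z), mul(add(SSZ, Z), add(SSSZ, Z)))
  →3  add(S(add(SSZ, Z)), mul(add(SSZ, Z), add(SSSZ, Z)))
  →4  S(add(add(SSZ, Z), mul(add(SSZ, Z), add(SSSZ, Z))))
  →5  S(add(S(add(SZ, Z)), mul(add(SSZ, Z), add(SSSZ, Z))))
  →6  S(S(add(add(SZ, Z), mul(add(SSZ, Z), add(SSSZ, Z)))))
  →7  S(S(add(S(add(Z, Z)), mul(add(SSZ, Z), add(SSSZ, Z)))))
  →8  S(S(S(add(add(Z, Z), mul(add(SSZ, Z), add(SSSZ, Z))))))
  →9  S(S(S(add(Z, mul(add(SSZ, Z), add(SSSZ, Z))))))
  →10  S(S(S(mul(add(SSZ, Z), add(SSSZ, Z)))))
  →11  S(S(S(mul(S(add(SZ, Z)), add(SSSZ, Z)))))
  →12  S(S(S(add(add(SSSZ, Z), mul(add(SZ, Z), add(SSSZ, Z))))))
  →13  S(S(S(add(S(add(SSZ, Z)), mul(add(SZ, Z), add(SSSZ, Z))))))
  →14  S(S(S(S(add(add(SSZ, Z), mul(add(SZ, Z), add(SSSZ, Z)))))))
  →15  S(S(S(S(add(S(add(SZ, Z)), mul(add(SZ, Z), add(SSSZ, Z)))))))
  →16  S(S(S(S(S(add(add(SZ, Z), mul(add(SZ, Z), add(SSSZ, Z))))))))
  →17  S(S(S(S(S(add(S(add(Z, Z)), mul(add(SZ, Z), add(SSSZ, Z))))))))
  →18  S(S(S(S(S(S(add(add(Z, Z), mul(add(SZ, Z), add(SSSZ, Z)))))))))
  →19  S(S(S(S(S(S(add(Z, mul(add(SZ, Z), add(SSSZ, Z)))))))))
  →20  S(S(S(S(S(S(mul(add(SZ, Z), add(SSSZ, Z))))))))
  →21  S(S(S(S(S(S(mul(S(add(Z, Z)), add(SSSZ, Z))))))))
  →22  S(S(S(S(S(S(add(add(SSSZ, Z), mul(add(Z, Z), add(SSSZ, Z)))))))))
  →23  S(S(S(S(S(S(add(S(add(SSZ, Z)), mul(add(Z, Z), add(SSSZ, Z)))))))))
  →24  S(S(S(S(S(S(S(add(add(SSZ, Z), mul(add(Z, Z), add(SSSZ, Z))))))))))
  →25  S(S(S(S(S(S(S(add(S(add(SZ, Z)), mul(add(Z, Z), add(SSSZ, Z))))))))))
  →26  S(S(S(S(S(S(S(S(add(add(SZ, Z), mul(add(Z, Z), add(SSSZ, Z)))))))))))
  →27  S(S(S(S(S(S(S(S(add(S(add(Z, Z)), mul(add(Z, Z), add(SSSZ, Z)))))))))))
  →28  S(S(S(S(S(S(S(S(S(add(add(Z, Z), mul(add(Z, Z), add(SSSZ, Z))))))))))))
  →29  S(S(S(S(S(S(S(S(S(add(Z, mul(add(Z, Z), add(SSSZ, Z))))))))))))
  →30  S(S(S(S(S(S(S(S(S(mul(add(Z, Z), add(SSSZ, Z)))))))))))
  →31  S(S(S(S(S(S(S(S(S(mul(Z, add(SSSZ, Z)))))))))))
  →32  S^9(Z)

Answer: normal form = S^9(Z)  (in 32 steps)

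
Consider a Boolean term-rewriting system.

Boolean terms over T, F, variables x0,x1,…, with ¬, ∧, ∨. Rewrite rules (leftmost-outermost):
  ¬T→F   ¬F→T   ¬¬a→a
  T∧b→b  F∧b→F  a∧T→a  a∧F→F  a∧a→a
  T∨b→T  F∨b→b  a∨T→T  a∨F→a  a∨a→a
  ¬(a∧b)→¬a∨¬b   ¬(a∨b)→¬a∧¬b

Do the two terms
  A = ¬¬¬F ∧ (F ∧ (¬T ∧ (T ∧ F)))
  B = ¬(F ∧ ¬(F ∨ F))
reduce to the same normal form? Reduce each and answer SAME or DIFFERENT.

Answer: DIFFERENT — A ⇓ F, B ⇓ T

Reduction:
Term A:
  start: ¬¬¬F ∧ (F ∧ (¬T ∧ (T ∧ F)))
  step 1: ¬F ∧ (F ∧ (¬T ∧ (T ∧ F)))
  step 2: T ∧ (F ∧ (¬T ∧ (T ∧ F)))
  step 3: F ∧ (¬T ∧ (T ∧ F))
  step 4: F

Term B:
  start: ¬(F ∧ ¬(F ∨ F))
  step 1: ¬F ∨ ¬¬(F ∨ F)
  step 2: T ∨ ¬¬(F ∨ F)
  step 3: T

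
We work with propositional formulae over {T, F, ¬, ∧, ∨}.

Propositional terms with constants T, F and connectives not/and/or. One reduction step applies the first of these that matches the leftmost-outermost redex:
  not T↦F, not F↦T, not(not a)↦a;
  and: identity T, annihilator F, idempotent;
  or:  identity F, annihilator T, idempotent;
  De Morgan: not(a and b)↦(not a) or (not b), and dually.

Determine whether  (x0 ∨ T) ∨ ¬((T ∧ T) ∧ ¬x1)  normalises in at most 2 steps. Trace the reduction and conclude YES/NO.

Answer: YES — reaches normal form T in 2 ≤ 2 steps

Derivation:
  start: (x0 ∨ T) ∨ ¬((T ∧ T) ∧ ¬x1)
  [1] T ∨ ¬((T ∧ T) ∧ ¬x1)
  [2] T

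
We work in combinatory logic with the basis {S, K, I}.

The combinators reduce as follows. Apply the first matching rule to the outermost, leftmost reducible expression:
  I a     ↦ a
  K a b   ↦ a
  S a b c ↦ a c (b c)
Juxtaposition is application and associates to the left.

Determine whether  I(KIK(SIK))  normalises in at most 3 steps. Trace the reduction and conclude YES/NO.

  start: I(KIK(SIK))
  step 1: KIK(SIK)
  step 2: I(SIK)
  step 3: SIK

Answer: YES — reaches normal form SIK in 3 ≤ 3 steps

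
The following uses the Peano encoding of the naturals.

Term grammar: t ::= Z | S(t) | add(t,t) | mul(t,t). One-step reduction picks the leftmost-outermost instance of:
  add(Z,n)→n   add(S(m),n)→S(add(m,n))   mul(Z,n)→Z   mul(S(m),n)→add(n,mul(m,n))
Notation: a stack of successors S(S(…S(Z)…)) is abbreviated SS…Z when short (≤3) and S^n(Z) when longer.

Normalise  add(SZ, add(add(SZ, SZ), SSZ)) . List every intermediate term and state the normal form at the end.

  start: add(SZ, add(add(SZ, SZ), SSZ))
  step 1: S(add(Z, add(add(SZ, SZ), SSZ)))
  step 2: S(add(add(SZ, SZ), SSZ))
  step 3: S(add(S(add(Z, SZ)), SSZ))
  step 4: S(S(add(add(Z, SZ), SSZ)))
  step 5: S(S(add(SZ, SSZ)))
  step 6: S(S(S(add(Z, SSZ))))
  step 7: S^5(Z)

Answer: normal form = S^5(Z)  (in 7 steps)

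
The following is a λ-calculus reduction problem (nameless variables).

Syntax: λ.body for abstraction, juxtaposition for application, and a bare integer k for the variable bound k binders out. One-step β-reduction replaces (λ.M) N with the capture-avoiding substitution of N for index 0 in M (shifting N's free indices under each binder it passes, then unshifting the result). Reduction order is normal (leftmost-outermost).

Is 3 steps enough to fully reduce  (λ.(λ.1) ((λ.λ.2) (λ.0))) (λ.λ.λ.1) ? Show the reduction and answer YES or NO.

  start: (λ.(λ.1) ((λ.λ.2) (λ.0))) (λ.λ.λ.1)
  [1] (λ.λ.λ.λ.1) ((λ.λ.λ.λ.λ.1) (λ.0))
  [2] λ.λ.λ.1

Answer: YES — reaches normal form λ.λ.λ.1 in 2 ≤ 3 steps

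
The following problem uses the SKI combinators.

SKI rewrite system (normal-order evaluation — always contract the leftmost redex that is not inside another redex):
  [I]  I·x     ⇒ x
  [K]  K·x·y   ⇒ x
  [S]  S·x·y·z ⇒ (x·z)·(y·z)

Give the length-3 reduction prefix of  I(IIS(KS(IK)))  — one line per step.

  start: I(IIS(KS(IK)))
  step 1: IIS(KS(IK))
  step 2: IS(KS(IK))
  step 3: S(KS(IK))

Answer: after 3 steps: S(KS(IK))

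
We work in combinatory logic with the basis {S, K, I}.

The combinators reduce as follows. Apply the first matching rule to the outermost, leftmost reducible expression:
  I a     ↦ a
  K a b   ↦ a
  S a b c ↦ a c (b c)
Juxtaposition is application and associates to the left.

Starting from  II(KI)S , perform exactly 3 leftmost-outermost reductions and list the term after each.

Answer: after 3 steps: I

Reduction:
  start: II(KI)S
  [1] I(KI)S
  [2] KIS
  [3] I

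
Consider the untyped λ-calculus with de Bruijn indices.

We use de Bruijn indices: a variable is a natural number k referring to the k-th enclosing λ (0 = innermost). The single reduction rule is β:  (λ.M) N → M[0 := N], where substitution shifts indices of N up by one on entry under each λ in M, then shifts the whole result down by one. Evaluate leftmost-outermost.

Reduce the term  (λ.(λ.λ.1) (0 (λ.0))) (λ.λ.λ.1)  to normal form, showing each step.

Answer: normal form = λ.λ.λ.1  (in 3 steps)

Working:
  start: (λ.(λ.λ.1) (0 (λ.0))) (λ.λ.λ.1)
  step 1: (λ.λ.1) ((λ.λ.λ.1) (λ.0))
  step 2: λ.(λ.λ.λ.1) (λ.0)
  step 3: λ.λ.λ.1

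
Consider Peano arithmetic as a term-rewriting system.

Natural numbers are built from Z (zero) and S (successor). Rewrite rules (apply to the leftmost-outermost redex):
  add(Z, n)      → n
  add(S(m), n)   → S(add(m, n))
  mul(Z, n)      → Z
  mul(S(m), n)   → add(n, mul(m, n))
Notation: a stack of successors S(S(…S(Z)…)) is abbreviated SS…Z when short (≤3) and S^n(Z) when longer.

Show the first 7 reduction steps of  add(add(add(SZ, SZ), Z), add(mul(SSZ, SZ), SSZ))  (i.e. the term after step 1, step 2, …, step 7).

Answer: after 7 steps: S(S(add(Z, add(mul(SSZ, SZ), SSZ))))

Derivation:
  start: add(add(add(SZ, SZ), Z), add(mul(SSZ, SZ), SSZ))
  [1] add(add(S(add(Z, SZ)), Z), add(mul(SSZ, SZ), SSZ))
  [2] add(S(add(add(Z, SZ), Z)), add(mul(SSZ, SZ), SSZ))
  [3] S(add(add(add(Z, SZ), Z), add(mul(SSZ, SZ), SSZ)))
  [4] S(add(add(SZ, Z), add(mul(SSZ, SZ), SSZ)))
  [5] S(add(S(add(Z, Z)), add(mul(SSZ, SZ), SSZ)))
  [6] S(S(add(add(Z, Z), add(mul(SSZ, SZ), SSZ))))
  [7] S(S(add(Z, add(mul(SSZ, SZ), SSZ))))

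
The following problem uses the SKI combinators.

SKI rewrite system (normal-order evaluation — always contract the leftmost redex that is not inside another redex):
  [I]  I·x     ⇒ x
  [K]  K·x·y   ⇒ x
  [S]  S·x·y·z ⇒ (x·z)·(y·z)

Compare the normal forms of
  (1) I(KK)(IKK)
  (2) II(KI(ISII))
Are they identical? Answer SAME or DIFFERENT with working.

Answer: DIFFERENT — A ⇓ K, B ⇓ I

Reduction:
Term A:
  start: I(KK)(IKK)
  step 1: KK(IKK)
  step 2: K

Term B:
  start: II(KI(ISII))
  step 1: I(KI(ISII))
  step 2: KI(ISII)
  step 3: I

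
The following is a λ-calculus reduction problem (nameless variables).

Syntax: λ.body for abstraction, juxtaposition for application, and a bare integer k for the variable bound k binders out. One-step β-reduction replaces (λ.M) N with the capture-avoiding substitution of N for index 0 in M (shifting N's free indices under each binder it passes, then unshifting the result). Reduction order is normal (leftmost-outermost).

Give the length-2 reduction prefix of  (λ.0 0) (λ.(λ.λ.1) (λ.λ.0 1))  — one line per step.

Answer: after 2 steps: (λ.λ.1) (λ.λ.0 1)

Reduction:
  start: (λ.0 0) (λ.(λ.λ.1) (λ.λ.0 1))
  →1  (λ.(λ.λ.1) (λ.λ.0 1)) (λ.(λ.λ.1) (λ.λ.0 1))
  →2  (λ.λ.1) (λ.λ.0 1)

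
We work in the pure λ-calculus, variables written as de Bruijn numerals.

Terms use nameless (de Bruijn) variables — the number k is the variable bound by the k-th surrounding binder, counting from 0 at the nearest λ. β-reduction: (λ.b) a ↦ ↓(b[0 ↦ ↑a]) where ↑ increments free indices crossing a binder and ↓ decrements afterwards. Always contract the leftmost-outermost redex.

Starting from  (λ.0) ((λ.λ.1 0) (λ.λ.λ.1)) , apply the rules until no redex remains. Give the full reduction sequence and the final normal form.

Answer: normal form = λ.λ.λ.1  (in 3 steps)

Working:
  start: (λ.0) ((λ.λ.1 0) (λ.λ.λ.1))
  step 1: (λ.λ.1 0) (λ.λ.λ.1)
  step 2: λ.(λ.λ.λ.1) 0
  step 3: λ.λ.λ.1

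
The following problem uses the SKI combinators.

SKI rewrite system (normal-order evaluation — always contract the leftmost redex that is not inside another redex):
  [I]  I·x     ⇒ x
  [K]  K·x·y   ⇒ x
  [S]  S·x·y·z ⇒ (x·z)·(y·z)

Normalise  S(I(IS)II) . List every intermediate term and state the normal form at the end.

  start: S(I(IS)II)
  step 1: S(ISII)
  step 2: S(SII)

Answer: normal form = S(SII)  (in 2 steps)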